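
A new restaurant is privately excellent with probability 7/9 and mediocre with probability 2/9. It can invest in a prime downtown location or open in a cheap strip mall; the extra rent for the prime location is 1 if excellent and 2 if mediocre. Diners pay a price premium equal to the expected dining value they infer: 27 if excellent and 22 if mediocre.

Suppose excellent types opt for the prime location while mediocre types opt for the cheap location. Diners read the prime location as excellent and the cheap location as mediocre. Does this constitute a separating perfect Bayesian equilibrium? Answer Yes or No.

No

Under these beliefs, the prime location earns price premium 27 and the cheap location earns price premium 22.
excellent: the prime location nets 27 − 1 = 26; the cheap location nets 22. excellent prefers the prime location.
mediocre: the prime location nets 27 − 2 = 25; the cheap location nets 22. mediocre would deviate to the prime location.
mediocre has a profitable deviation, so the profile is not an equilibrium.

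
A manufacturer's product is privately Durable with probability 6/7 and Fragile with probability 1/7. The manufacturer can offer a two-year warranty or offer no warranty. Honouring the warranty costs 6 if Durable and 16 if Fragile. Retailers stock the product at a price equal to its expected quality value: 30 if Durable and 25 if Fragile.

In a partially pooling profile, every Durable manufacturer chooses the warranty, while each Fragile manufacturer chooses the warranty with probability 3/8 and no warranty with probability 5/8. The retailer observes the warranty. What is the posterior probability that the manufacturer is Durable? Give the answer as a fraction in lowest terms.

P(the warranty) = (6/7)·1 + (1/7)·(3/8) = 51/56.
By Bayes' rule, P(Durable | the warranty) = (6/7) / (51/56) = 16/17.

16/17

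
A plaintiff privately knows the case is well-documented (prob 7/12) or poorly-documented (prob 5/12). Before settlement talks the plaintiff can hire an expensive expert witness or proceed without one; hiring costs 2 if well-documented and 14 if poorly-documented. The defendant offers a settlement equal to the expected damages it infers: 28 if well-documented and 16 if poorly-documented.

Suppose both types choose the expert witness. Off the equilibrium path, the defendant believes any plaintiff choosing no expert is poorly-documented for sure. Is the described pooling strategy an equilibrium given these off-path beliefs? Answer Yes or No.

On path, the defendant holds the prior and pays 7/12·28 + 5/12·16 = 23. Off path (no expert), believing poorly-documented, it pays 16.
well-documented: the expert witness nets 23 − 2 = 21; no expert nets 16. well-documented stays.
poorly-documented: the expert witness nets 23 − 14 = 9; no expert nets 16. poorly-documented would deviate.
A type deviates, so pooling fails.

No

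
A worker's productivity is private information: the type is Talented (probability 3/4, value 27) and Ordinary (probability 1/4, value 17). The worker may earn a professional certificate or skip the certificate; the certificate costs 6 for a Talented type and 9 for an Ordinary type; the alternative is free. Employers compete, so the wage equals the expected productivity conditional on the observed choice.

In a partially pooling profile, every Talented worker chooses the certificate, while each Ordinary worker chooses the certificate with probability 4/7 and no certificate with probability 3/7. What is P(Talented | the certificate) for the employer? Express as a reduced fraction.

21/25

P(the certificate) = (3/4)·1 + (1/4)·(4/7) = 25/28.
By Bayes' rule, P(Talented | the certificate) = (3/4) / (25/28) = 21/25.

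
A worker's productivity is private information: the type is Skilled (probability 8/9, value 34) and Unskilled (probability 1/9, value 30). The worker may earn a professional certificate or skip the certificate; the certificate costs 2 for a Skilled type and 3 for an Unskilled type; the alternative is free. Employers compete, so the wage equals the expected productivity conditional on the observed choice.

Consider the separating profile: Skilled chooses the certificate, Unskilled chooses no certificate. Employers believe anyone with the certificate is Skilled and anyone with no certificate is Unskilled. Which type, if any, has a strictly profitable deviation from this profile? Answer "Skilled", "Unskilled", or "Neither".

The certificate pays 34; no certificate pays 30.
Skilled: assigned the certificate, nets 34 − 2 = 32; deviating to no certificate nets 30.
Unskilled: assigned no certificate, nets 30; deviating to the certificate nets 34 − 3 = 31.
The Unskilled type gains 1 by deviating.

Unskilled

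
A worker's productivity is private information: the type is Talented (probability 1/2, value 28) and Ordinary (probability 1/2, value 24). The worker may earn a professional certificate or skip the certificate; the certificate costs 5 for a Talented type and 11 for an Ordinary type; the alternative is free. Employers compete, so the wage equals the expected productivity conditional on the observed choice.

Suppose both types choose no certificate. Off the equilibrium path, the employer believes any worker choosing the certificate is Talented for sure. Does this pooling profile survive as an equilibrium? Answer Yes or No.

Yes

On path, the employer holds the prior and pays 1/2·28 + 1/2·24 = 26. Off path (the certificate), believing Talented, it pays 28.
Talented: no certificate nets 26; the certificate nets 28 − 5 = 23. Talented stays.
Ordinary: no certificate nets 26; the certificate nets 28 − 11 = 17. Ordinary stays.
No type deviates, so pooling is sustained.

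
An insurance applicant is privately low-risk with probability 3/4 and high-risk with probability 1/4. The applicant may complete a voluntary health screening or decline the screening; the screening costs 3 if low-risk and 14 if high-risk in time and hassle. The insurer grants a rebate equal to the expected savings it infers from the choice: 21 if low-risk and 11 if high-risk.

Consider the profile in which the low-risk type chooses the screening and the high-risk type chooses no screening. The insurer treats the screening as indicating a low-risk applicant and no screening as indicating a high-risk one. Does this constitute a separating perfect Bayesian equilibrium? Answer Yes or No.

Yes

Under these beliefs, the screening earns rebate 21 and no screening earns rebate 11.
low-risk: the screening nets 21 − 3 = 18; no screening nets 11. low-risk prefers the screening.
high-risk: the screening nets 21 − 14 = 7; no screening nets 11. high-risk prefers no screening.
Neither type deviates, so the separating profile is an equilibrium.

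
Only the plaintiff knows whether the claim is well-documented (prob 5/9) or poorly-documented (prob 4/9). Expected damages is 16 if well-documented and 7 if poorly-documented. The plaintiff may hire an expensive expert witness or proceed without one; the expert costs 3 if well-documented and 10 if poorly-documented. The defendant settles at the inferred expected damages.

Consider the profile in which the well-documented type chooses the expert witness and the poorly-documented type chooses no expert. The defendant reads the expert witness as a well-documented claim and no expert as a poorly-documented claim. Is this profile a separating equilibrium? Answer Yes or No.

Under these beliefs, the expert witness earns settlement 16 and no expert earns settlement 7.
well-documented: the expert witness nets 16 − 3 = 13; no expert nets 7. well-documented prefers the expert witness.
poorly-documented: the expert witness nets 16 − 10 = 6; no expert nets 7. poorly-documented prefers no expert.
Neither type deviates, so the separating profile is an equilibrium.

Yes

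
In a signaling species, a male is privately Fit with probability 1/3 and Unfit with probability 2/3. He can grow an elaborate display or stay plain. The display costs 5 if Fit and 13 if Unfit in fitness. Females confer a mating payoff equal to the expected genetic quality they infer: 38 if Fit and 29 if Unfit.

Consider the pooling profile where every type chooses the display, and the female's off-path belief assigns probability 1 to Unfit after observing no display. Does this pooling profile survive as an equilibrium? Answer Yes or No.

On path, the female holds the prior and pays 1/3·38 + 2/3·29 = 32. Off path (no display), believing Unfit, it pays 29.
Fit: the display nets 32 − 5 = 27; no display nets 29. Fit would deviate.
Unfit: the display nets 32 − 13 = 19; no display nets 29. Unfit would deviate.
A type deviates, so pooling fails.

No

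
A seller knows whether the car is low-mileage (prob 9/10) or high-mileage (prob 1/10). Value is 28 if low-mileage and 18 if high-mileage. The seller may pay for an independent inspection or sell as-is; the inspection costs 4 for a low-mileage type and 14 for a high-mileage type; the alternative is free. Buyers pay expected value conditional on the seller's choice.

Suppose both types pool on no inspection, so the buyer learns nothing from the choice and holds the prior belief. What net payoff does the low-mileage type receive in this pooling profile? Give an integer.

27

Pooled price = 9/10·28 + 1/10·18 = 27.
low-mileage pays no cost for no inspection, so net payoff = 27.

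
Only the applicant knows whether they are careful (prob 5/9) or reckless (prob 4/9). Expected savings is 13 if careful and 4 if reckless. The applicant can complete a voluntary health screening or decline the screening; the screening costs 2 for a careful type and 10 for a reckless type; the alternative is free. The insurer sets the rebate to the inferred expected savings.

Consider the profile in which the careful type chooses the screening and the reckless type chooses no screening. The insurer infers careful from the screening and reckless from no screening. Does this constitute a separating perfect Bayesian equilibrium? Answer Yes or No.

Yes

Under these beliefs, the screening earns rebate 13 and no screening earns rebate 4.
careful: the screening nets 13 − 2 = 11; no screening nets 4. careful prefers the screening.
reckless: the screening nets 13 − 10 = 3; no screening nets 4. reckless prefers no screening.
Neither type deviates, so the separating profile is an equilibrium.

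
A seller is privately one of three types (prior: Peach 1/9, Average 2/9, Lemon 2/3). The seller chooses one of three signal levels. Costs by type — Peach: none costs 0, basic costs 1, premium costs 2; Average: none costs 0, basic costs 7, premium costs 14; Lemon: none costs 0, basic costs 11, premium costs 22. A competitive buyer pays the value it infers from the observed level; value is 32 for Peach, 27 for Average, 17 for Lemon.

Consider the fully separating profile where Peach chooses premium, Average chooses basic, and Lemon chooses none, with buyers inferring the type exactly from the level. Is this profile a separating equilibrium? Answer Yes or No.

Separating prices: premium → 32, basic → 27, none → 17.
Peach (assigned premium): none: 17 − 0 = 17; basic: 27 − 1 = 26; premium: 32 − 2 = 30. Peach stays.
Average (assigned basic): none: 17 − 0 = 17; basic: 27 − 7 = 20; premium: 32 − 14 = 18. Average stays.
Lemon (assigned none): none: 17 − 0 = 17; basic: 27 − 11 = 16; premium: 32 − 22 = 10. Lemon stays.
Every type prefers its assigned level; separation holds.

Yes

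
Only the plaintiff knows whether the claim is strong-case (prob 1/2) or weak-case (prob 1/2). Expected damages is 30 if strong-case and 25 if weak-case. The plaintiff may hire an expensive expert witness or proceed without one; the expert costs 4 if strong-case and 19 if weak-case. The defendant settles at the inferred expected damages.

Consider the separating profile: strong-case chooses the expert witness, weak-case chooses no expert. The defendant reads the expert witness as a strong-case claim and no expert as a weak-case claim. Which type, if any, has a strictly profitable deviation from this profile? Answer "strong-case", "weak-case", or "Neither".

Neither

The expert witness pays 30; no expert pays 25.
strong-case: assigned the expert witness, nets 30 − 4 = 26; deviating to no expert nets 25.
weak-case: assigned no expert, nets 25; deviating to the expert witness nets 30 − 19 = 11.
Both types strictly prefer their assigned action; no profitable deviation.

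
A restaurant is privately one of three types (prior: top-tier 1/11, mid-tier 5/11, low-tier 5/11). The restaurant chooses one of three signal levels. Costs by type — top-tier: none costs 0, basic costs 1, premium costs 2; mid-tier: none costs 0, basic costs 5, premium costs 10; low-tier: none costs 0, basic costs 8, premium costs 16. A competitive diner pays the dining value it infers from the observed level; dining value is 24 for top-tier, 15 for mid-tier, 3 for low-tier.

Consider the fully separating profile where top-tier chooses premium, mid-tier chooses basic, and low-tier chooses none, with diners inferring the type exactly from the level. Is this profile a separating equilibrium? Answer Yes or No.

Separating price premiums: premium → 24, basic → 15, none → 3.
top-tier (assigned premium): none: 3 − 0 = 3; basic: 15 − 1 = 14; premium: 24 − 2 = 22. top-tier stays.
mid-tier (assigned basic): none: 3 − 0 = 3; basic: 15 − 5 = 10; premium: 24 − 10 = 14. mid-tier prefers premium.
low-tier (assigned none): none: 3 − 0 = 3; basic: 15 − 8 = 7; premium: 24 − 16 = 8. low-tier prefers premium.
At least one type deviates; the separating profile fails.

No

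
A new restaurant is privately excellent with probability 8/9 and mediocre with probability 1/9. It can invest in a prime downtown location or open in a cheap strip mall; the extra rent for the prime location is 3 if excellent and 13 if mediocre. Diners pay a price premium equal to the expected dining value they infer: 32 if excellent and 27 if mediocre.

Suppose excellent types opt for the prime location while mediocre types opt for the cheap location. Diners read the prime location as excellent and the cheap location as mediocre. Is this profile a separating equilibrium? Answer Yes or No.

Under these beliefs, the prime location earns price premium 32 and the cheap location earns price premium 27.
excellent: the prime location nets 32 − 3 = 29; the cheap location nets 27. excellent prefers the prime location.
mediocre: the prime location nets 32 − 13 = 19; the cheap location nets 27. mediocre prefers the cheap location.
Neither type deviates, so the separating profile is an equilibrium.

Yes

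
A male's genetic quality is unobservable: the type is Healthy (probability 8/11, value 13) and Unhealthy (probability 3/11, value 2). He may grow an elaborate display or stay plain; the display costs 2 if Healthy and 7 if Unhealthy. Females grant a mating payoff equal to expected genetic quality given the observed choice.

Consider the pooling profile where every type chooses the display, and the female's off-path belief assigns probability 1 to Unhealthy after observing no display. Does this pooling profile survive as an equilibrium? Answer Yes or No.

Yes

On path, the female holds the prior and pays 8/11·13 + 3/11·2 = 10. Off path (no display), believing Unhealthy, it pays 2.
Healthy: the display nets 10 − 2 = 8; no display nets 2. Healthy stays.
Unhealthy: the display nets 10 − 7 = 3; no display nets 2. Unhealthy stays.
No type deviates, so pooling is sustained.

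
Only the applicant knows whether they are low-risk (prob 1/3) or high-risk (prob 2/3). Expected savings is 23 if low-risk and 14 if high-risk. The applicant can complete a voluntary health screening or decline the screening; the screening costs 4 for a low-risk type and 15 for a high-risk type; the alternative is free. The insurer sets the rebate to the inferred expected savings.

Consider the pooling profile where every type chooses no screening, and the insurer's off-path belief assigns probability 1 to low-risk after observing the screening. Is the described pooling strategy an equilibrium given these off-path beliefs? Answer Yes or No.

No

On path, the insurer holds the prior and pays 1/3·23 + 2/3·14 = 17. Off path (the screening), believing low-risk, it pays 23.
low-risk: no screening nets 17; the screening nets 23 − 4 = 19. low-risk would deviate.
high-risk: no screening nets 17; the screening nets 23 − 15 = 8. high-risk stays.
A type deviates, so pooling fails.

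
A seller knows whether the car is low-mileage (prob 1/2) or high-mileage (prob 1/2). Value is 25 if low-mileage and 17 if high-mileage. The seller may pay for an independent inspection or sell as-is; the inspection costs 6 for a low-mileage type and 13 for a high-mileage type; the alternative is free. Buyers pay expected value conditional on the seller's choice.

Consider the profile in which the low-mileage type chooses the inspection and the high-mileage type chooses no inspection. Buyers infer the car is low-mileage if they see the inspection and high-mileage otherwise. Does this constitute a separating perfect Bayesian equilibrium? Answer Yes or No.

Yes

Under these beliefs, the inspection earns price 25 and no inspection earns price 17.
low-mileage: the inspection nets 25 − 6 = 19; no inspection nets 17. low-mileage prefers the inspection.
high-mileage: the inspection nets 25 − 13 = 12; no inspection nets 17. high-mileage prefers no inspection.
Neither type deviates, so the separating profile is an equilibrium.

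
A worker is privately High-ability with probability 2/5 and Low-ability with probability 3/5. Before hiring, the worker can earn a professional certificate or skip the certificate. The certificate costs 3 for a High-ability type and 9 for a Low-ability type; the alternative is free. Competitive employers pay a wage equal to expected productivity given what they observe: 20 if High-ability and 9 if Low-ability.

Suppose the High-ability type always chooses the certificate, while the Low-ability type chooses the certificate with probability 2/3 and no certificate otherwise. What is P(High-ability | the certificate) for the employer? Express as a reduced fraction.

1/2

P(the certificate) = (2/5)·1 + (3/5)·(2/3) = 4/5.
By Bayes' rule, P(High-ability | the certificate) = (2/5) / (4/5) = 1/2.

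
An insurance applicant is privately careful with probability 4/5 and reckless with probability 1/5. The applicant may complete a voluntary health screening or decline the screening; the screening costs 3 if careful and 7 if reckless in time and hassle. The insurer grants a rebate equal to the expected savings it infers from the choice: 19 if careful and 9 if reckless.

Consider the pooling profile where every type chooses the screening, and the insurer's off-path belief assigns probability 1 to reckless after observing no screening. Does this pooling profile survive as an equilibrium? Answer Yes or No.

On path, the insurer holds the prior and pays 4/5·19 + 1/5·9 = 17. Off path (no screening), believing reckless, it pays 9.
careful: the screening nets 17 − 3 = 14; no screening nets 9. careful stays.
reckless: the screening nets 17 − 7 = 10; no screening nets 9. reckless stays.
No type deviates, so pooling is sustained.

Yes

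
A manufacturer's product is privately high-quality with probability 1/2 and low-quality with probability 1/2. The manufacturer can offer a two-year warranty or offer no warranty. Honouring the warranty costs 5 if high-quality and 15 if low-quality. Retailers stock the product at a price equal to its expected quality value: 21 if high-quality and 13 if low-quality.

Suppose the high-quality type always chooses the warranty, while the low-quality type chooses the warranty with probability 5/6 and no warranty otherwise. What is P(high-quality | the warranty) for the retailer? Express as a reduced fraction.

6/11

P(the warranty) = (1/2)·1 + (1/2)·(5/6) = 11/12.
By Bayes' rule, P(high-quality | the warranty) = (1/2) / (11/12) = 6/11.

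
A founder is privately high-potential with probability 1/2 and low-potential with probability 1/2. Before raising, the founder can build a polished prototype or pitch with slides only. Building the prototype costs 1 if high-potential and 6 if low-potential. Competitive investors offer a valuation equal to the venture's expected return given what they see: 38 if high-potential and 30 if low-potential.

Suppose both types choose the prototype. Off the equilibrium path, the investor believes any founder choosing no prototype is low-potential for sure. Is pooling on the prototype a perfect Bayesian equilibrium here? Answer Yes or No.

No

On path, the investor holds the prior and pays 1/2·38 + 1/2·30 = 34. Off path (no prototype), believing low-potential, it pays 30.
high-potential: the prototype nets 34 − 1 = 33; no prototype nets 30. high-potential stays.
low-potential: the prototype nets 34 − 6 = 28; no prototype nets 30. low-potential would deviate.
A type deviates, so pooling fails.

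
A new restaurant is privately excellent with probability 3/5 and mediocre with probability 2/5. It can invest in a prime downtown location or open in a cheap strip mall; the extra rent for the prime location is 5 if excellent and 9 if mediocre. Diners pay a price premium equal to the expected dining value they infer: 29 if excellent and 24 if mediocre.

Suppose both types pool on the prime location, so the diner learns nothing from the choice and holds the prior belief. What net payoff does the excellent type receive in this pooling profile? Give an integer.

22

Pooled price premium = 3/5·29 + 2/5·24 = 27.
excellent pays cost 5 for the prime location, so net payoff = 27 − 5 = 22.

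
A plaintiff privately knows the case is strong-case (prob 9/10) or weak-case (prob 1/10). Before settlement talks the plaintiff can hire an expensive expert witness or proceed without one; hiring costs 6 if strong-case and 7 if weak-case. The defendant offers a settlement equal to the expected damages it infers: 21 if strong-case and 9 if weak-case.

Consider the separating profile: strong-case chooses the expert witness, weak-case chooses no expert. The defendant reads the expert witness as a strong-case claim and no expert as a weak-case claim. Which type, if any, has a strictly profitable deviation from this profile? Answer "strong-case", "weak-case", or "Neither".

weak-case

The expert witness pays 21; no expert pays 9.
strong-case: assigned the expert witness, nets 21 − 6 = 15; deviating to no expert nets 9.
weak-case: assigned no expert, nets 9; deviating to the expert witness nets 21 − 7 = 14.
The weak-case type gains 5 by deviating.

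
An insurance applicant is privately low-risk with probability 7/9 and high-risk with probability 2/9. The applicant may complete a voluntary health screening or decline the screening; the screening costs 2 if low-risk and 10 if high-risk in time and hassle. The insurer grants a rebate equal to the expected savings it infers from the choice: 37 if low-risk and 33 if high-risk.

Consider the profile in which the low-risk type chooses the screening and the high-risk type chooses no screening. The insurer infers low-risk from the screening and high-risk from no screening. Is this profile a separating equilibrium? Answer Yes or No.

Yes

Under these beliefs, the screening earns rebate 37 and no screening earns rebate 33.
low-risk: the screening nets 37 − 2 = 35; no screening nets 33. low-risk prefers the screening.
high-risk: the screening nets 37 − 10 = 27; no screening nets 33. high-risk prefers no screening.
Neither type deviates, so the separating profile is an equilibrium.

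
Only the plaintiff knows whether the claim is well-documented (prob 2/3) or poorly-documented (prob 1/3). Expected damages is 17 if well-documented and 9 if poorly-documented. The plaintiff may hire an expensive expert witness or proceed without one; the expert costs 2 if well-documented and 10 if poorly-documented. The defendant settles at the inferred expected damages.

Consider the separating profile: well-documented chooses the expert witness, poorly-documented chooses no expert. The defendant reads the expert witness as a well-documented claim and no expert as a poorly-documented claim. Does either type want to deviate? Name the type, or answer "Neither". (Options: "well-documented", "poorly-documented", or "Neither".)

The expert witness pays 17; no expert pays 9.
well-documented: assigned the expert witness, nets 17 − 2 = 15; deviating to no expert nets 9.
poorly-documented: assigned no expert, nets 9; deviating to the expert witness nets 17 − 10 = 7.
Both types strictly prefer their assigned action; no profitable deviation.

Neither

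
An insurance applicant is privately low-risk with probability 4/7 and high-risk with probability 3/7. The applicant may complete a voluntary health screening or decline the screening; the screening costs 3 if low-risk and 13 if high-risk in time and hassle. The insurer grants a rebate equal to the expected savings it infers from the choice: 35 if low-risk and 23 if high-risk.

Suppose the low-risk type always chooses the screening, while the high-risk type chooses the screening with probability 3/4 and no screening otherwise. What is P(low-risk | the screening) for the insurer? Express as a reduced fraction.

16/25

P(the screening) = (4/7)·1 + (3/7)·(3/4) = 25/28.
By Bayes' rule, P(low-risk | the screening) = (4/7) / (25/28) = 16/25.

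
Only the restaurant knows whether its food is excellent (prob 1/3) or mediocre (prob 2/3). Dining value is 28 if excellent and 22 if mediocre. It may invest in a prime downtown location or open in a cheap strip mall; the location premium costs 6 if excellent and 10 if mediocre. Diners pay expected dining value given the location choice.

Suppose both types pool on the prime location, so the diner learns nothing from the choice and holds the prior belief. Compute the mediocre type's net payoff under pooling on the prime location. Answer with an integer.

14

Pooled price premium = 1/3·28 + 2/3·22 = 24.
mediocre pays cost 10 for the prime location, so net payoff = 24 − 10 = 14.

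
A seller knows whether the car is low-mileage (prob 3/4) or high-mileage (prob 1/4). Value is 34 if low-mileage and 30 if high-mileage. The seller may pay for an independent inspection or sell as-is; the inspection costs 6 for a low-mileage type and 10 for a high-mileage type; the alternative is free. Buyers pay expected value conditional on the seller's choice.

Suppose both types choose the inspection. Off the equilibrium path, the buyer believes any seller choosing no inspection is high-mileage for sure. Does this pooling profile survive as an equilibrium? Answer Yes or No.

No

On path, the buyer holds the prior and pays 3/4·34 + 1/4·30 = 33. Off path (no inspection), believing high-mileage, it pays 30.
low-mileage: the inspection nets 33 − 6 = 27; no inspection nets 30. low-mileage would deviate.
high-mileage: the inspection nets 33 − 10 = 23; no inspection nets 30. high-mileage would deviate.
A type deviates, so pooling fails.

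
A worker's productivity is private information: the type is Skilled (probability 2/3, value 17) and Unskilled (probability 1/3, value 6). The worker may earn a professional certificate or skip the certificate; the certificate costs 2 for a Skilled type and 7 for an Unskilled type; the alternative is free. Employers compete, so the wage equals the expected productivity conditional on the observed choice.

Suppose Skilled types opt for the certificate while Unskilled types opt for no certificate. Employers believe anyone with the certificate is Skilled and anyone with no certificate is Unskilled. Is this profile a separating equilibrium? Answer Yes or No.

Under these beliefs, the certificate earns wage 17 and no certificate earns wage 6.
Skilled: the certificate nets 17 − 2 = 15; no certificate nets 6. Skilled prefers the certificate.
Unskilled: the certificate nets 17 − 7 = 10; no certificate nets 6. Unskilled would deviate to the certificate.
Unskilled has a profitable deviation, so the profile is not an equilibrium.

No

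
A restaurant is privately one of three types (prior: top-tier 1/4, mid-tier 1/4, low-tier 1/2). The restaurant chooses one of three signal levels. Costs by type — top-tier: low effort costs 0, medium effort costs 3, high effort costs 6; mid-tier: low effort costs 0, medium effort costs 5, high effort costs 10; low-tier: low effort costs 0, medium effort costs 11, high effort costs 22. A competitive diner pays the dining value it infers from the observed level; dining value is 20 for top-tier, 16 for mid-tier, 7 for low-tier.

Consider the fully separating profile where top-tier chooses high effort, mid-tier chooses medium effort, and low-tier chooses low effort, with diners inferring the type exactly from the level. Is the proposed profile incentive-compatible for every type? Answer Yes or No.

Yes

Separating price premiums: high effort → 20, medium effort → 16, low effort → 7.
top-tier (assigned high effort): low effort: 7 − 0 = 7; medium effort: 16 − 3 = 13; high effort: 20 − 6 = 14. top-tier stays.
mid-tier (assigned medium effort): low effort: 7 − 0 = 7; medium effort: 16 − 5 = 11; high effort: 20 − 10 = 10. mid-tier stays.
low-tier (assigned low effort): low effort: 7 − 0 = 7; medium effort: 16 − 11 = 5; high effort: 20 − 22 = -2. low-tier stays.
Every type prefers its assigned level; separation holds.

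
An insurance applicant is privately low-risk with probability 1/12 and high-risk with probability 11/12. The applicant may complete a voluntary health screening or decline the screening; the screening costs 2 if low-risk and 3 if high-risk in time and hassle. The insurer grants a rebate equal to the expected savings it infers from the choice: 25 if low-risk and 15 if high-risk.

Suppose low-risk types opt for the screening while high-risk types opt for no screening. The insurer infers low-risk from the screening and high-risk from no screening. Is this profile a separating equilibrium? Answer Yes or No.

Under these beliefs, the screening earns rebate 25 and no screening earns rebate 15.
low-risk: the screening nets 25 − 2 = 23; no screening nets 15. low-risk prefers the screening.
high-risk: the screening nets 25 − 3 = 22; no screening nets 15. high-risk would deviate to the screening.
high-risk has a profitable deviation, so the profile is not an equilibrium.

No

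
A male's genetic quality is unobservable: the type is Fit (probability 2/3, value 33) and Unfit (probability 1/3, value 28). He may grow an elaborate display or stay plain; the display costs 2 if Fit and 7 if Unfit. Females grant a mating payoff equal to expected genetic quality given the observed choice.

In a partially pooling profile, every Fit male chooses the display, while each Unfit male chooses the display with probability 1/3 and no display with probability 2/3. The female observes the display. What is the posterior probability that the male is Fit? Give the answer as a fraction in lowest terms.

6/7

P(the display) = (2/3)·1 + (1/3)·(1/3) = 7/9.
By Bayes' rule, P(Fit | the display) = (2/3) / (7/9) = 6/7.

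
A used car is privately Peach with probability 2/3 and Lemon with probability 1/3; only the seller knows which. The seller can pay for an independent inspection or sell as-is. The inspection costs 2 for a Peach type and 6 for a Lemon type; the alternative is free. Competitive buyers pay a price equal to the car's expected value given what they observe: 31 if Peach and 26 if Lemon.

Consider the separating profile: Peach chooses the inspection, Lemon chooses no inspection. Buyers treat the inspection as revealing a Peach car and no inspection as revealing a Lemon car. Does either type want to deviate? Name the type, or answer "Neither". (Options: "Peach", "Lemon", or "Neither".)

The inspection pays 31; no inspection pays 26.
Peach: assigned the inspection, nets 31 − 2 = 29; deviating to no inspection nets 26.
Lemon: assigned no inspection, nets 26; deviating to the inspection nets 31 − 6 = 25.
Both types strictly prefer their assigned action; no profitable deviation.

Neither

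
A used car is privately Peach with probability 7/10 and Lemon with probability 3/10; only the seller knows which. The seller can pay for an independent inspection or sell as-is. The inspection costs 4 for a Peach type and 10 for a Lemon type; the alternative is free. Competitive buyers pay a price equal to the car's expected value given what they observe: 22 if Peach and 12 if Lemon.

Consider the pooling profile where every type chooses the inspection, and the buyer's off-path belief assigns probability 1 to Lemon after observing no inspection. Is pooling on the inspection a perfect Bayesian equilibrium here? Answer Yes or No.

No

On path, the buyer holds the prior and pays 7/10·22 + 3/10·12 = 19. Off path (no inspection), believing Lemon, it pays 12.
Peach: the inspection nets 19 − 4 = 15; no inspection nets 12. Peach stays.
Lemon: the inspection nets 19 − 10 = 9; no inspection nets 12. Lemon would deviate.
A type deviates, so pooling fails.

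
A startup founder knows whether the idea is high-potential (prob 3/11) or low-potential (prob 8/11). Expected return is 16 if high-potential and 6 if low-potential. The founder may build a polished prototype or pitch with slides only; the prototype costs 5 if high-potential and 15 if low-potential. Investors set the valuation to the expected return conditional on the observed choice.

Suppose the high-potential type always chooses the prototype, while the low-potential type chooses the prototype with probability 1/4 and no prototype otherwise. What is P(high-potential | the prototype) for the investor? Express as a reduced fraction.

P(the prototype) = (3/11)·1 + (8/11)·(1/4) = 5/11.
By Bayes' rule, P(high-potential | the prototype) = (3/11) / (5/11) = 3/5.

3/5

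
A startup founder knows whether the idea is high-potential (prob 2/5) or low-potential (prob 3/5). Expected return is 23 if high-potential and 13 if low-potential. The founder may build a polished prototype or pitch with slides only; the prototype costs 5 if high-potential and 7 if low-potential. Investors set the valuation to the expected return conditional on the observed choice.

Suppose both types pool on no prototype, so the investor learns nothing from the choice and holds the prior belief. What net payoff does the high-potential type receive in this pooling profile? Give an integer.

Pooled valuation = 2/5·23 + 3/5·13 = 17.
high-potential pays no cost for no prototype, so net payoff = 17.

17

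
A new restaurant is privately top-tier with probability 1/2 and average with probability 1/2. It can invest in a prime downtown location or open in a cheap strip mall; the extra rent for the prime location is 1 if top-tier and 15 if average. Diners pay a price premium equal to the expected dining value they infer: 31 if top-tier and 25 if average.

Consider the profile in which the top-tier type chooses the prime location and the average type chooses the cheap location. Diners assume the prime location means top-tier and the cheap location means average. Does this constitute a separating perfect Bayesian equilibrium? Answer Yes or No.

Under these beliefs, the prime location earns price premium 31 and the cheap location earns price premium 25.
top-tier: the prime location nets 31 − 1 = 30; the cheap location nets 25. top-tier prefers the prime location.
average: the prime location nets 31 − 15 = 16; the cheap location nets 25. average prefers the cheap location.
Neither type deviates, so the separating profile is an equilibrium.

Yes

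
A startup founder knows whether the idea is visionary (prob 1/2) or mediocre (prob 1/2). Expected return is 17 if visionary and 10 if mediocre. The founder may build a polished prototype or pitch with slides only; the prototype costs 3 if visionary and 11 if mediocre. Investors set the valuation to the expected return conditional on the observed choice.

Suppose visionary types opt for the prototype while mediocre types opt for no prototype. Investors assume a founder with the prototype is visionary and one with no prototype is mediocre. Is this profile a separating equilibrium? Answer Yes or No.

Yes

Under these beliefs, the prototype earns valuation 17 and no prototype earns valuation 10.
visionary: the prototype nets 17 − 3 = 14; no prototype nets 10. visionary prefers the prototype.
mediocre: the prototype nets 17 − 11 = 6; no prototype nets 10. mediocre prefers no prototype.
Neither type deviates, so the separating profile is an equilibrium.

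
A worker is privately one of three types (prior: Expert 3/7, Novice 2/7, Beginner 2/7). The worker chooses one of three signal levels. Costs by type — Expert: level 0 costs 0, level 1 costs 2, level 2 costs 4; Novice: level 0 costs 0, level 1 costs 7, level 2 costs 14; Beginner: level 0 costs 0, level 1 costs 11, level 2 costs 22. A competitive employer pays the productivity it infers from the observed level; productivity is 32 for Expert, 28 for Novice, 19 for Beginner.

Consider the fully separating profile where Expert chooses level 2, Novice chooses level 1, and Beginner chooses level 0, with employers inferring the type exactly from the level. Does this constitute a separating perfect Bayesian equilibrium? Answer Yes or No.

Yes

Separating wages: level 2 → 32, level 1 → 28, level 0 → 19.
Expert (assigned level 2): level 0: 19 − 0 = 19; level 1: 28 − 2 = 26; level 2: 32 − 4 = 28. Expert stays.
Novice (assigned level 1): level 0: 19 − 0 = 19; level 1: 28 − 7 = 21; level 2: 32 − 14 = 18. Novice stays.
Beginner (assigned level 0): level 0: 19 − 0 = 19; level 1: 28 − 11 = 17; level 2: 32 − 22 = 10. Beginner stays.
Every type prefers its assigned level; separation holds.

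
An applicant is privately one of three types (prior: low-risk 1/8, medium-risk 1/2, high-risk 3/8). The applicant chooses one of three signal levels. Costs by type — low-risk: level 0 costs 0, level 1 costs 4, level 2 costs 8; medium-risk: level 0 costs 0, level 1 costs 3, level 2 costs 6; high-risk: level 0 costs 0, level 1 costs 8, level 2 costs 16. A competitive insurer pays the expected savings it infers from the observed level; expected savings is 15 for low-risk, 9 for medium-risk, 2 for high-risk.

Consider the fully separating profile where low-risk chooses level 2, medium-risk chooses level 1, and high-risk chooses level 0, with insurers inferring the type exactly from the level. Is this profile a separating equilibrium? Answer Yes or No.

Separating rebates: level 2 → 15, level 1 → 9, level 0 → 2.
low-risk (assigned level 2): level 0: 2 − 0 = 2; level 1: 9 − 4 = 5; level 2: 15 − 8 = 7. low-risk stays.
medium-risk (assigned level 1): level 0: 2 − 0 = 2; level 1: 9 − 3 = 6; level 2: 15 − 6 = 9. medium-risk prefers level 2.
high-risk (assigned level 0): level 0: 2 − 0 = 2; level 1: 9 − 8 = 1; level 2: 15 − 16 = -1. high-risk stays.
At least one type deviates; the separating profile fails.

No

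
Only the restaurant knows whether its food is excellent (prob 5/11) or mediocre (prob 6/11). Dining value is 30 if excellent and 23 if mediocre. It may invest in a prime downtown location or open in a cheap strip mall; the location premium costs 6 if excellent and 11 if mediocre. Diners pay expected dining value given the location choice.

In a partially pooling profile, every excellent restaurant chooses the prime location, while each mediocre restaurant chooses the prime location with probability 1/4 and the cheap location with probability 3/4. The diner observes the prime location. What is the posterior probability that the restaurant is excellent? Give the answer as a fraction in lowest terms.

P(the prime location) = (5/11)·1 + (6/11)·(1/4) = 13/22.
By Bayes' rule, P(excellent | the prime location) = (5/11) / (13/22) = 10/13.

10/13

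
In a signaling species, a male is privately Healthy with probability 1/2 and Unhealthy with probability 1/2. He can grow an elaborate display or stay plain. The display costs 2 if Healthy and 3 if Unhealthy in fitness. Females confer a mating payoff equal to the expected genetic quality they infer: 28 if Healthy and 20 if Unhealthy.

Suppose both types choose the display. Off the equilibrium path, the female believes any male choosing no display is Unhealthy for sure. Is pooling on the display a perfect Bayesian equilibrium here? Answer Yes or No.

On path, the female holds the prior and pays 1/2·28 + 1/2·20 = 24. Off path (no display), believing Unhealthy, it pays 20.
Healthy: the display nets 24 − 2 = 22; no display nets 20. Healthy stays.
Unhealthy: the display nets 24 − 3 = 21; no display nets 20. Unhealthy stays.
No type deviates, so pooling is sustained.

Yes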